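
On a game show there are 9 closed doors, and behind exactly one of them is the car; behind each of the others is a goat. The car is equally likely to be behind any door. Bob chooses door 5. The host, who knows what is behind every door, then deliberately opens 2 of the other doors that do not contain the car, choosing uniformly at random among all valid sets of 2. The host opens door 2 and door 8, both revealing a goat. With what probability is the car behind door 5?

Condition on the true location of the car.
If it is behind any of doors 1, 3, 4, 6, 7, and 9 (prior 1/9 each): the host has 21 equally likely choices, so probability 1/21; weight (1/9)·(1/21) = 1/189 each.
If it is behind either of doors 2 and 8 (prior 1/9 each): that door was opened and seen not to hold the prize — ruled out; weight (1/9)·0 = 0 each.
If it is behind door 5 (prior 1/9): the host has 28 equally likely choices, so probability 1/28; weight (1/9)·(1/28) = 1/252.
The weights sum to 1/28.
So P(the car behind door 5 | the host opened door 2 and door 8) = (1/252) / (1/28) = 1/9.

1/9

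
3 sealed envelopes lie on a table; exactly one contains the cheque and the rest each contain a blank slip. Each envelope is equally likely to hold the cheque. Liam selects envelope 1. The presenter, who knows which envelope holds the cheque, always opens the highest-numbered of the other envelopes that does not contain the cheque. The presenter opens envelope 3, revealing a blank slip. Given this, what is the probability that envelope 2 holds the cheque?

1/2

Apply Bayes' rule, conditioning on where the cheque actually is.
If it is in either of envelopes 1 and 2 (prior 1/3 each): envelope 3 is the highest-numbered option available, probability 1; weight (1/3)·1 = 1/3 each.
If it is in envelope 3 (prior 1/3): the presenter opened envelope 3, so this case is ruled out; weight (1/3)·0 = 0.
The weights sum to 2/3.
So P(the cheque in envelope 2 | the presenter opened envelope 3) = (1/3) / (2/3) = 1/2.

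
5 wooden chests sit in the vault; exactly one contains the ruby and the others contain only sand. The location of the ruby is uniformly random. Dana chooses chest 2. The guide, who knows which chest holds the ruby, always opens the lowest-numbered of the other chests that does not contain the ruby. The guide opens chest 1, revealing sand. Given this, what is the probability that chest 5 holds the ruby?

Apply Bayes' rule, conditioning on where the ruby actually is.
If it is in chest 1 (prior 1/5): the guide opened chest 1, so this case is ruled out; weight (1/5)·0 = 0.
If it is in any of chests 2, 3, 4, and 5 (prior 1/5 each): chest 1 is the lowest-numbered option available, probability 1; weight (1/5)·1 = 1/5 each.
The weights sum to 4/5.
So P(the ruby in chest 5 | the guide opened chest 1) = (1/5) / (4/5) = 1/4.

1/4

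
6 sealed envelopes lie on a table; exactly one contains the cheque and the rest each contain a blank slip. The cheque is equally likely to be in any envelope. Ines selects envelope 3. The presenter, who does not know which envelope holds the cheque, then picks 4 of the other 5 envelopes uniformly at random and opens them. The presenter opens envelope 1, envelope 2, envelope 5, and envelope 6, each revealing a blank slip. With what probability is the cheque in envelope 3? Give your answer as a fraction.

Condition on the true location of the cheque.
If it is in any of envelopes 1, 2, 5, and 6 (prior 1/6 each): that envelope was opened and seen not to hold the prize — ruled out; weight (1/6)·0 = 0 each.
If it is in either of envelopes 3 and 4 (prior 1/6 each): the presenter picks exactly this set with probability 1/5 regardless, and none is the prize; weight (1/6)·(1/5) = 1/30 each.
The weights sum to 1/15.
So P(the cheque in envelope 3 | the presenter opened envelope 1, envelope 2, envelope 5, and envelope 6) = (1/30) / (1/15) = 1/2.

1/2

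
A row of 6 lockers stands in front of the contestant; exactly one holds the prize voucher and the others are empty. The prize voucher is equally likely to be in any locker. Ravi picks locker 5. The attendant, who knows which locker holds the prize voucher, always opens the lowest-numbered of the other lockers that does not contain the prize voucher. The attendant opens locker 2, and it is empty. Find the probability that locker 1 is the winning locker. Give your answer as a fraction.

Consider each possible location of the prize voucher in turn.
If it is in locker 1 (prior 1/6): locker 2 is the lowest-numbered option available, probability 1; weight (1/6)·1 = 1/6.
If it is in locker 2 (prior 1/6): the attendant opened locker 2, so this case is ruled out; weight (1/6)·0 = 0.
If it is in any of lockers 3, 4, 5, and 6 (prior 1/6 each): the attendant would have opened locker 1 instead, probability 0; weight (1/6)·0 = 0 each.
The weights sum to 1/6.
So P(the prize voucher in locker 1 | the attendant opened locker 2) = (1/6) / (1/6) = 1.

1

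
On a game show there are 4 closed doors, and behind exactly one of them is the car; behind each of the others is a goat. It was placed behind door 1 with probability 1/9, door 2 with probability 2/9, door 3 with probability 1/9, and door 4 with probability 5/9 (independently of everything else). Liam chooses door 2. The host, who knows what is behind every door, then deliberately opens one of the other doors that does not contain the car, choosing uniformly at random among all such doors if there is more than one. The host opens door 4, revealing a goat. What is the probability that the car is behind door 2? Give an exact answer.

2/5

Condition on the true location of the car.
If it is behind either of doors 1 and 3 (prior 1/9 each): the host has 2 equally likely choices, so probability 1/2; weight (1/9)·(1/2) = 1/18 each.
If it is behind door 2 (prior 2/9): the host has 3 equally likely choices, so probability 1/3; weight (2/9)·(1/3) = 2/27.
If it is behind door 4 (prior 5/9): the host opened door 4, so this case is ruled out; weight (5/9)·0 = 0.
The weights sum to 5/27.
So P(the car behind door 2 | the host opened door 4) = (2/27) / (5/27) = 2/5.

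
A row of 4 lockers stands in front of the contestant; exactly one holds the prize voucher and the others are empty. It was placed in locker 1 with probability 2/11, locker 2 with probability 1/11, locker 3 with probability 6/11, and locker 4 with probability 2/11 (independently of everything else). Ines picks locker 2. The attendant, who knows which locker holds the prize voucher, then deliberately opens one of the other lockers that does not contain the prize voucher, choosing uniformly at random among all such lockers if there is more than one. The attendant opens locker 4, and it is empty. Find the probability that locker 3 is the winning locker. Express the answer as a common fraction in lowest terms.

Apply Bayes' rule, conditioning on where the prize voucher actually is.
If it is in locker 1 (prior 2/11): the attendant has 2 equally likely choices, so probability 1/2; weight (2/11)·(1/2) = 1/11.
If it is in locker 2 (prior 1/11): the attendant has 3 equally likely choices, so probability 1/3; weight (1/11)·(1/3) = 1/33.
If it is in locker 3 (prior 6/11): the attendant has 2 equally likely choices, so probability 1/2; weight (6/11)·(1/2) = 3/11.
If it is in locker 4 (prior 2/11): the attendant opened locker 4, so this case is ruled out; weight (2/11)·0 = 0.
The weights sum to 13/33.
So P(the prize voucher in locker 3 | the attendant opened locker 4) = (3/11) / (13/33) = 9/13.

9/13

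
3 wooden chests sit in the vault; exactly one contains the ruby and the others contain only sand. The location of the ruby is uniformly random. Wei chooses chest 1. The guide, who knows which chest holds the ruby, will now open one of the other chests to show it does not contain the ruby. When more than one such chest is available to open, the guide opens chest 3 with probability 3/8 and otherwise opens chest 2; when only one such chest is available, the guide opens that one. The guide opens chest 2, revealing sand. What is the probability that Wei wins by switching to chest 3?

Consider each possible location of the ruby in turn.
If it is in chest 1 (prior 1/3): chest 3 is available but not opened, probability 5/8; weight (1/3)·(5/8) = 5/24.
If it is in chest 2 (prior 1/3): the guide opened chest 2, so this case is ruled out; weight (1/3)·0 = 0.
If it is in chest 3 (prior 1/3): only chest 2 is available, probability 1; weight (1/3)·1 = 1/3.
The weights sum to 13/24.
So P(the ruby in chest 3 | the guide opened chest 2) = (1/3) / (13/24) = 8/13.

8/13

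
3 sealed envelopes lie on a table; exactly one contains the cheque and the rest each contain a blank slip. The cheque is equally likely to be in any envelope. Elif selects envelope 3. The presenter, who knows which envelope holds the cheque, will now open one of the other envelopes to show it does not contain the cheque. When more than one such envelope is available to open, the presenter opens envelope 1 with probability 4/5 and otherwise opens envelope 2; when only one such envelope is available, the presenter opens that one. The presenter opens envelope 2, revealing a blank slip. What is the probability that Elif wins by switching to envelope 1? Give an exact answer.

Consider each possible location of the cheque in turn.
If it is in envelope 1 (prior 1/3): only envelope 2 is available, probability 1; weight (1/3)·1 = 1/3.
If it is in envelope 2 (prior 1/3): the presenter opened envelope 2, so this case is ruled out; weight (1/3)·0 = 0.
If it is in envelope 3 (prior 1/3): envelope 1 is available but not opened, probability 1/5; weight (1/3)·(1/5) = 1/15.
The weights sum to 2/5.
So P(the cheque in envelope 1 | the presenter opened envelope 2) = (1/3) / (2/5) = 5/6.

5/6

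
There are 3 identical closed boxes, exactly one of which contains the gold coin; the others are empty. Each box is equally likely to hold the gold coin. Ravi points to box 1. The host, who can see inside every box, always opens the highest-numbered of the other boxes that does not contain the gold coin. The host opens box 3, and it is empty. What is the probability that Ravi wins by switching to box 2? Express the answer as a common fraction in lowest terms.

1/2

Condition on the true location of the gold coin.
If it is in either of boxes 1 and 2 (prior 1/3 each): box 3 is the highest-numbered option available, probability 1; weight (1/3)·1 = 1/3 each.
If it is in box 3 (prior 1/3): the host opened box 3, so this case is ruled out; weight (1/3)·0 = 0.
The weights sum to 2/3.
So P(the gold coin in box 2 | the host opened box 3) = (1/3) / (2/3) = 1/2.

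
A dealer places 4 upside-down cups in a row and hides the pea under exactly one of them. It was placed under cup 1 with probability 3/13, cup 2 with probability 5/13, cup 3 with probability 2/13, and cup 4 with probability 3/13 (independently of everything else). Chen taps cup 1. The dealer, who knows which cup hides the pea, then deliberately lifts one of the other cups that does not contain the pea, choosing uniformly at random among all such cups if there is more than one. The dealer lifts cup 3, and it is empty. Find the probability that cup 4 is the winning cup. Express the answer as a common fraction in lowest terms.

3/10

Condition on the true location of the pea.
If it is under cup 1 (prior 3/13): the dealer has 3 equally likely choices, so probability 1/3; weight (3/13)·(1/3) = 1/13.
If it is under cup 2 (prior 5/13): the dealer has 2 equally likely choices, so probability 1/2; weight (5/13)·(1/2) = 5/26.
If it is under cup 3 (prior 2/13): the dealer opened cup 3, so this case is ruled out; weight (2/13)·0 = 0.
If it is under cup 4 (prior 3/13): the dealer has 2 equally likely choices, so probability 1/2; weight (3/13)·(1/2) = 3/26.
The weights sum to 5/13.
So P(the pea under cup 4 | the dealer opened cup 3) = (3/26) / (5/13) = 3/10.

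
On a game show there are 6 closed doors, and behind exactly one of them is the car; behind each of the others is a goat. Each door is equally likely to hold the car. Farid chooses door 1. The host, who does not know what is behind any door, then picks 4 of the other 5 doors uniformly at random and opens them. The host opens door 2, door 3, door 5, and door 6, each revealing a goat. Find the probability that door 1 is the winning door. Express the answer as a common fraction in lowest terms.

Condition on the true location of the car.
If it is behind either of doors 1 and 4 (prior 1/6 each): the host picks exactly this set with probability 1/5 regardless, and none is the prize; weight (1/6)·(1/5) = 1/30 each.
If it is behind any of doors 2, 3, 5, and 6 (prior 1/6 each): that door was opened and seen not to hold the prize — ruled out; weight (1/6)·0 = 0 each.
The weights sum to 1/15.
So P(the car behind door 1 | the host opened door 2, door 3, door 5, and door 6) = (1/30) / (1/15) = 1/2.

1/2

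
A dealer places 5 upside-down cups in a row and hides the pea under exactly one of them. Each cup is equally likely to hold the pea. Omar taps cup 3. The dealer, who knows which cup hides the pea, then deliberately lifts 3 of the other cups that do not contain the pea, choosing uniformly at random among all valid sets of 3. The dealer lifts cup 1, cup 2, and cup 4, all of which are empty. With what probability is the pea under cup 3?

1/5

Condition on the true location of the pea.
If it is under any of cups 1, 2, and 4 (prior 1/5 each): that cup was opened and seen not to hold the prize — ruled out; weight (1/5)·0 = 0 each.
If it is under cup 3 (prior 1/5): the dealer has 4 equally likely choices, so probability 1/4; weight (1/5)·(1/4) = 1/20.
If it is under cup 5 (prior 1/5): the dealer has no choice, probability 1; weight (1/5)·1 = 1/5.
The weights sum to 1/4.
So P(the pea under cup 3 | the dealer opened cup 1, cup 2, and cup 4) = (1/20) / (1/4) = 1/5.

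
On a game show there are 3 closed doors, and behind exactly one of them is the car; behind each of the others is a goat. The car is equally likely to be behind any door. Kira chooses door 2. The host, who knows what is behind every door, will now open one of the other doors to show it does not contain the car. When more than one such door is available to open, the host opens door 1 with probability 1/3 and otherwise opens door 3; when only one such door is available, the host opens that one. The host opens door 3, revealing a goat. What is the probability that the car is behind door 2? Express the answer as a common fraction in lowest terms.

2/5

Condition on the true location of the car.
If it is behind door 1 (prior 1/3): only door 3 is available, probability 1; weight (1/3)·1 = 1/3.
If it is behind door 2 (prior 1/3): door 1 is available but not opened, probability 2/3; weight (1/3)·(2/3) = 2/9.
If it is behind door 3 (prior 1/3): the host opened door 3, so this case is ruled out; weight (1/3)·0 = 0.
The weights sum to 5/9.
So P(the car behind door 2 | the host opened door 3) = (2/9) / (5/9) = 2/5.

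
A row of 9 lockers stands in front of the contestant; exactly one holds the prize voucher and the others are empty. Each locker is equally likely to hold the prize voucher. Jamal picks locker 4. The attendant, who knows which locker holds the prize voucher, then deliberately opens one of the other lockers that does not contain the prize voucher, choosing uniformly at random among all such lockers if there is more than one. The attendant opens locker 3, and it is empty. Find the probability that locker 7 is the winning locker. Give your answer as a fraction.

Condition on the true location of the prize voucher.
If it is in any of lockers 1, 2, 5, 6, 7, 8, and 9 (prior 1/9 each): the attendant has 7 equally likely choices, so probability 1/7; weight (1/9)·(1/7) = 1/63 each.
If it is in locker 3 (prior 1/9): the attendant opened locker 3, so this case is ruled out; weight (1/9)·0 = 0.
If it is in locker 4 (prior 1/9): the attendant has 8 equally likely choices, so probability 1/8; weight (1/9)·(1/8) = 1/72.
The weights sum to 1/8.
So P(the prize voucher in locker 7 | the attendant opened locker 3) = (1/63) / (1/8) = 8/63.

8/63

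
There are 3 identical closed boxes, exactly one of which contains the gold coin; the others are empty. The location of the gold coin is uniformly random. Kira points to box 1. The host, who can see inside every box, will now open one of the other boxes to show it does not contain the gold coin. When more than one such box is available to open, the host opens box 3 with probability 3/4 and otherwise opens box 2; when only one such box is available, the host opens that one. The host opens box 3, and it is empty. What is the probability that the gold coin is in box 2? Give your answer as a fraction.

Consider each possible location of the gold coin in turn.
If it is in box 1 (prior 1/3): box 3 is available, opened with probability 3/4; weight (1/3)·(3/4) = 1/4.
If it is in box 2 (prior 1/3): only box 3 is available, probability 1; weight (1/3)·1 = 1/3.
If it is in box 3 (prior 1/3): the host opened box 3, so this case is ruled out; weight (1/3)·0 = 0.
The weights sum to 7/12.
So P(the gold coin in box 2 | the host opened box 3) = (1/3) / (7/12) = 4/7.

4/7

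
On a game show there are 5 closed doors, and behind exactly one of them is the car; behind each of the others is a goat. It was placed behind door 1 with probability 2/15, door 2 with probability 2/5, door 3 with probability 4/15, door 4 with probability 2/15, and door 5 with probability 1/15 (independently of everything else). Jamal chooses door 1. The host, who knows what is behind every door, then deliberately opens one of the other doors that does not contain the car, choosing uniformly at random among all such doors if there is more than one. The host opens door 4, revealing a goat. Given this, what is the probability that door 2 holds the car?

12/25

Consider each possible location of the car in turn.
If it is behind door 1 (prior 2/15): the host has 4 equally likely choices, so probability 1/4; weight (2/15)·(1/4) = 1/30.
If it is behind door 2 (prior 2/5): the host has 3 equally likely choices, so probability 1/3; weight (2/5)·(1/3) = 2/15.
If it is behind door 3 (prior 4/15): the host has 3 equally likely choices, so probability 1/3; weight (4/15)·(1/3) = 4/45.
If it is behind door 4 (prior 2/15): the host opened door 4, so this case is ruled out; weight (2/15)·0 = 0.
If it is behind door 5 (prior 1/15): the host has 3 equally likely choices, so probability 1/3; weight (1/15)·(1/3) = 1/45.
The weights sum to 5/18.
So P(the car behind door 2 | the host opened door 4) = (2/15) / (5/18) = 12/25.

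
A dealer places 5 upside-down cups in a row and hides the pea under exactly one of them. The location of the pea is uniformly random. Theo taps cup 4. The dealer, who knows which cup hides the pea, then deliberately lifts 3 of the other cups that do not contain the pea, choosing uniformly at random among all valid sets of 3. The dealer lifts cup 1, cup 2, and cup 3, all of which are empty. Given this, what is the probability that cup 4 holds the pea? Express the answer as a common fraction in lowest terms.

1/5

Apply Bayes' rule, conditioning on where the pea actually is.
If it is under any of cups 1, 2, and 3 (prior 1/5 each): that cup was opened and seen not to hold the prize — ruled out; weight (1/5)·0 = 0 each.
If it is under cup 4 (prior 1/5): the dealer has 4 equally likely choices, so probability 1/4; weight (1/5)·(1/4) = 1/20.
If it is under cup 5 (prior 1/5): the dealer has no choice, probability 1; weight (1/5)·1 = 1/5.
The weights sum to 1/4.
So P(the pea under cup 4 | the dealer opened cup 1, cup 2, and cup 3) = (1/20) / (1/4) = 1/5.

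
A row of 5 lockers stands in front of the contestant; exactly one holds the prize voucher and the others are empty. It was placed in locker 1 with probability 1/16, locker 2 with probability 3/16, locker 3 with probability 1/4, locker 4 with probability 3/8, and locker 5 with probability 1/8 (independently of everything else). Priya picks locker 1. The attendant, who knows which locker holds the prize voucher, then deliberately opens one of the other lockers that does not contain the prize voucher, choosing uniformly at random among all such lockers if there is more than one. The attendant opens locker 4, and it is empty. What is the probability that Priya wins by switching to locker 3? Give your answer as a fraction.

Condition on the true location of the prize voucher.
If it is in locker 1 (prior 1/16): the attendant has 4 equally likely choices, so probability 1/4; weight (1/16)·(1/4) = 1/64.
If it is in locker 2 (prior 3/16): the attendant has 3 equally likely choices, so probability 1/3; weight (3/16)·(1/3) = 1/16.
If it is in locker 3 (prior 1/4): the attendant has 3 equally likely choices, so probability 1/3; weight (1/4)·(1/3) = 1/12.
If it is in locker 4 (prior 3/8): the attendant opened locker 4, so this case is ruled out; weight (3/8)·0 = 0.
If it is in locker 5 (prior 1/8): the attendant has 3 equally likely choices, so probability 1/3; weight (1/8)·(1/3) = 1/24.
The weights sum to 13/64.
So P(the prize voucher in locker 3 | the attendant opened locker 4) = (1/12) / (13/64) = 16/39.

16/39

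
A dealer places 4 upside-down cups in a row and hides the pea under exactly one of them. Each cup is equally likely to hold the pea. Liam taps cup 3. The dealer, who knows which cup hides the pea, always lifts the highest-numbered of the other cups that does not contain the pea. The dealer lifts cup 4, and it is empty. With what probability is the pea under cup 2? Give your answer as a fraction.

Apply Bayes' rule, conditioning on where the pea actually is.
If it is under any of cups 1, 2, and 3 (prior 1/4 each): cup 4 is the highest-numbered option available, probability 1; weight (1/4)·1 = 1/4 each.
If it is under cup 4 (prior 1/4): the dealer opened cup 4, so this case is ruled out; weight (1/4)·0 = 0.
The weights sum to 3/4.
So P(the pea under cup 2 | the dealer opened cup 4) = (1/4) / (3/4) = 1/3.

1/3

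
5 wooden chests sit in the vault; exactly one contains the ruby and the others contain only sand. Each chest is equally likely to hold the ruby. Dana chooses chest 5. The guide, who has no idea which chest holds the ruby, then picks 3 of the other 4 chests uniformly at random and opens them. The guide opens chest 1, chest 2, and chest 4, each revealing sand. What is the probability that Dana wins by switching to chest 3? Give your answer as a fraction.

1/2

Condition on the true location of the ruby.
If it is in any of chests 1, 2, and 4 (prior 1/5 each): that chest was opened and seen not to hold the prize — ruled out; weight (1/5)·0 = 0 each.
If it is in either of chests 3 and 5 (prior 1/5 each): the guide picks exactly this set with probability 1/4 regardless, and none is the prize; weight (1/5)·(1/4) = 1/20 each.
The weights sum to 1/10.
So P(the ruby in chest 3 | the guide opened chest 1, chest 2, and chest 4) = (1/20) / (1/10) = 1/2.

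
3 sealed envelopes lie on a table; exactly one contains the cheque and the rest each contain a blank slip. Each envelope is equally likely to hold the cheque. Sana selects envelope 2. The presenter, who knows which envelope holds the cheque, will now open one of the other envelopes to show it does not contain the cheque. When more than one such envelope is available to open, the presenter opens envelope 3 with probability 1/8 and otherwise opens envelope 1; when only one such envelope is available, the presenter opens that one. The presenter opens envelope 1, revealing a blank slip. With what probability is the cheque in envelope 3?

Condition on the true location of the cheque.
If it is in envelope 1 (prior 1/3): the presenter opened envelope 1, so this case is ruled out; weight (1/3)·0 = 0.
If it is in envelope 2 (prior 1/3): envelope 3 is available but not opened, probability 7/8; weight (1/3)·(7/8) = 7/24.
If it is in envelope 3 (prior 1/3): only envelope 1 is available, probability 1; weight (1/3)·1 = 1/3.
The weights sum to 5/8.
So P(the cheque in envelope 3 | the presenter opened envelope 1) = (1/3) / (5/8) = 8/15.

8/15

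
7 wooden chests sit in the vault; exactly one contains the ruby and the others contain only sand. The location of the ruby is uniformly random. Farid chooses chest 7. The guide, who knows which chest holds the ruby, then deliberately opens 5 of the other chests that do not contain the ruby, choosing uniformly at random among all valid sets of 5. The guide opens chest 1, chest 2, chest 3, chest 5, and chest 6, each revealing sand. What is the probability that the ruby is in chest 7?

1/7

Apply Bayes' rule, conditioning on where the ruby actually is.
If it is in any of chests 1, 2, 3, 5, and 6 (prior 1/7 each): that chest was opened and seen not to hold the prize — ruled out; weight (1/7)·0 = 0 each.
If it is in chest 4 (prior 1/7): the guide has no choice, probability 1; weight (1/7)·1 = 1/7.
If it is in chest 7 (prior 1/7): the guide has 6 equally likely choices, so probability 1/6; weight (1/7)·(1/6) = 1/42.
The weights sum to 1/6.
So P(the ruby in chest 7 | the guide opened chest 1, chest 2, chest 3, chest 5, and chest 6) = (1/42) / (1/6) = 1/7.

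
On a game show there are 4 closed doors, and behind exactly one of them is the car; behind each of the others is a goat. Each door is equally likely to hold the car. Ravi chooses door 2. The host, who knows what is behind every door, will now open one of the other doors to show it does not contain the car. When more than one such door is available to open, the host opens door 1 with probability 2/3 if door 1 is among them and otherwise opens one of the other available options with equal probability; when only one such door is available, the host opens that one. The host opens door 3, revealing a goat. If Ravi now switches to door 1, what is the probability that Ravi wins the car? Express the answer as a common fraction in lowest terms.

Apply Bayes' rule, conditioning on where the car actually is.
If it is behind door 1 (prior 1/4): door 1 holds the prize so is unavailable; the host chooses uniformly among the 2 others, probability 1/2; weight (1/4)·(1/2) = 1/8.
If it is behind door 2 (prior 1/4): door 1 is available but not opened; door 3 gets probability (1 − 2/3)/2 = 1/6; weight (1/4)·(1/6) = 1/24.
If it is behind door 3 (prior 1/4): the host opened door 3, so this case is ruled out; weight (1/4)·0 = 0.
If it is behind door 4 (prior 1/4): door 1 is available but not opened, probability 1/3; weight (1/4)·(1/3) = 1/12.
The weights sum to 1/4.
So P(the car behind door 1 | the host opened door 3) = (1/8) / (1/4) = 1/2.

1/2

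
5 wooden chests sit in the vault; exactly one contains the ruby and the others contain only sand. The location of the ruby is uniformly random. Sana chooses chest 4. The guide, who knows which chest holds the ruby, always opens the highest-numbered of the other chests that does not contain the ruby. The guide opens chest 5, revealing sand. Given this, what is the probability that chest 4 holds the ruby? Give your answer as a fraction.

1/4

Apply Bayes' rule, conditioning on where the ruby actually is.
If it is in any of chests 1, 2, 3, and 4 (prior 1/5 each): chest 5 is the highest-numbered option available, probability 1; weight (1/5)·1 = 1/5 each.
If it is in chest 5 (prior 1/5): the guide opened chest 5, so this case is ruled out; weight (1/5)·0 = 0.
The weights sum to 4/5.
So P(the ruby in chest 4 | the guide opened chest 5) = (1/5) / (4/5) = 1/4.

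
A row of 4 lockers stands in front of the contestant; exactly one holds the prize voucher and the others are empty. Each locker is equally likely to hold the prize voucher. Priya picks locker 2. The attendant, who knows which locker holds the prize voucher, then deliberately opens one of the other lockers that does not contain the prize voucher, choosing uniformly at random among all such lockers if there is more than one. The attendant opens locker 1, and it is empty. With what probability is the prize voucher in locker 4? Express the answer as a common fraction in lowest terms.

3/8

Consider each possible location of the prize voucher in turn.
If it is in locker 1 (prior 1/4): the attendant opened locker 1, so this case is ruled out; weight (1/4)·0 = 0.
If it is in locker 2 (prior 1/4): the attendant has 3 equally likely choices, so probability 1/3; weight (1/4)·(1/3) = 1/12.
If it is in either of lockers 3 and 4 (prior 1/4 each): the attendant has 2 equally likely choices, so probability 1/2; weight (1/4)·(1/2) = 1/8 each.
The weights sum to 1/3.
So P(the prize voucher in locker 4 | the attendant opened locker 1) = (1/8) / (1/3) = 3/8.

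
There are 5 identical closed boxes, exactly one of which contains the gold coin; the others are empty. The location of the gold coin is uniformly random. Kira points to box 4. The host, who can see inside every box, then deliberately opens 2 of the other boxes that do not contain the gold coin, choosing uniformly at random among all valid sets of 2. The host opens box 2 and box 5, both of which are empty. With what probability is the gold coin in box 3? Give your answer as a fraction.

Consider each possible location of the gold coin in turn.
If it is in either of boxes 1 and 3 (prior 1/5 each): the host has 3 equally likely choices, so probability 1/3; weight (1/5)·(1/3) = 1/15 each.
If it is in either of boxes 2 and 5 (prior 1/5 each): that box was opened and seen not to hold the prize — ruled out; weight (1/5)·0 = 0 each.
If it is in box 4 (prior 1/5): the host has 6 equally likely choices, so probability 1/6; weight (1/5)·(1/6) = 1/30.
The weights sum to 1/6.
So P(the gold coin in box 3 | the host opened box 2 and box 5) = (1/15) / (1/6) = 2/5.

2/5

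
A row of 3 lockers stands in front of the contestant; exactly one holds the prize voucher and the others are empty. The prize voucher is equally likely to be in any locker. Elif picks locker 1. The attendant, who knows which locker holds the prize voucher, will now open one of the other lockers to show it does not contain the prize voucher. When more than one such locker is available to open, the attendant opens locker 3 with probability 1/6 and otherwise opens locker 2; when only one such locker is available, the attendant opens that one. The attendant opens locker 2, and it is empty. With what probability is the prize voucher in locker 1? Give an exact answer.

Apply Bayes' rule, conditioning on where the prize voucher actually is.
If it is in locker 1 (prior 1/3): locker 3 is available but not opened, probability 5/6; weight (1/3)·(5/6) = 5/18.
If it is in locker 2 (prior 1/3): the attendant opened locker 2, so this case is ruled out; weight (1/3)·0 = 0.
If it is in locker 3 (prior 1/3): only locker 2 is available, probability 1; weight (1/3)·1 = 1/3.
The weights sum to 11/18.
So P(the prize voucher in locker 1 | the attendant opened locker 2) = (5/18) / (11/18) = 5/11.

5/11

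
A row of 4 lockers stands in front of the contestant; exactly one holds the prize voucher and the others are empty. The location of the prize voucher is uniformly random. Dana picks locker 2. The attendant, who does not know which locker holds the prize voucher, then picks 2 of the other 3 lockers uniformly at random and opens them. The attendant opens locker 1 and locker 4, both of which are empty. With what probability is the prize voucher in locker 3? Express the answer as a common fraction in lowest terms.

Consider each possible location of the prize voucher in turn.
If it is in either of lockers 1 and 4 (prior 1/4 each): that locker was opened and seen not to hold the prize — ruled out; weight (1/4)·0 = 0 each.
If it is in either of lockers 2 and 3 (prior 1/4 each): the attendant picks exactly this set with probability 1/3 regardless, and none is the prize; weight (1/4)·(1/3) = 1/12 each.
The weights sum to 1/6.
So P(the prize voucher in locker 3 | the attendant opened locker 1 and locker 4) = (1/12) / (1/6) = 1/2.

1/2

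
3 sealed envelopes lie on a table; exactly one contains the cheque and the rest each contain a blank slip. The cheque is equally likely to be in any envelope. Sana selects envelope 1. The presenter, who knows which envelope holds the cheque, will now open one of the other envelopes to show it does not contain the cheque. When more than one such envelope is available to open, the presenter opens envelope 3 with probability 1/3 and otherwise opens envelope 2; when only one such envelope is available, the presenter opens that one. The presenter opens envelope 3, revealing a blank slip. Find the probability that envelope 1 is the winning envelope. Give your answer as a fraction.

Condition on the true location of the cheque.
If it is in envelope 1 (prior 1/3): envelope 3 is available, opened with probability 1/3; weight (1/3)·(1/3) = 1/9.
If it is in envelope 2 (prior 1/3): only envelope 3 is available, probability 1; weight (1/3)·1 = 1/3.
If it is in envelope 3 (prior 1/3): the presenter opened envelope 3, so this case is ruled out; weight (1/3)·0 = 0.
The weights sum to 4/9.
So P(the cheque in envelope 1 | the presenter opened envelope 3) = (1/9) / (4/9) = 1/4.

1/4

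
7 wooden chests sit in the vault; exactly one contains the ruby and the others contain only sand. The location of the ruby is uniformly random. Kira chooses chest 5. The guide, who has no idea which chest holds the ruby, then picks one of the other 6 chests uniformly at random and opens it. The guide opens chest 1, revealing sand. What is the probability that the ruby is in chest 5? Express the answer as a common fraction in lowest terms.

1/6

Consider each possible location of the ruby in turn.
If it is in chest 1 (prior 1/7): the guide opened chest 1, so this case is ruled out; weight (1/7)·0 = 0.
If it is in any of chests 2, 3, 4, 5, 6, and 7 (prior 1/7 each): the guide picks chest 1 with probability 1/6 regardless, and it is not the prize; weight (1/7)·(1/6) = 1/42 each.
The weights sum to 1/7.
So P(the ruby in chest 5 | the guide opened chest 1) = (1/42) / (1/7) = 1/6.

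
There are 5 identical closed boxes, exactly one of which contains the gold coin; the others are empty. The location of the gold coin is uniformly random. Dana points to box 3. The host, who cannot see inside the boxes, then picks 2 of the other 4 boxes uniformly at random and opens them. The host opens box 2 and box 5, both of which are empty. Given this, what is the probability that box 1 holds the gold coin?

1/3

Condition on the true location of the gold coin.
If it is in any of boxes 1, 3, and 4 (prior 1/5 each): the host picks exactly this set with probability 1/6 regardless, and none is the prize; weight (1/5)·(1/6) = 1/30 each.
If it is in either of boxes 2 and 5 (prior 1/5 each): that box was opened and seen not to hold the prize — ruled out; weight (1/5)·0 = 0 each.
The weights sum to 1/10.
So P(the gold coin in box 1 | the host opened box 2 and box 5) = (1/30) / (1/10) = 1/3.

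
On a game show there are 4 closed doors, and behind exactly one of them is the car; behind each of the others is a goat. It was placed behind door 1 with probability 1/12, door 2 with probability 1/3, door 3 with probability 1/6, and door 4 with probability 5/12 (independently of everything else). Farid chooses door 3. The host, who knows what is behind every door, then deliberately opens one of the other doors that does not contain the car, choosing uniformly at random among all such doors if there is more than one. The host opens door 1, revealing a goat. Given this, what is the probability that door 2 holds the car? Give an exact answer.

Consider each possible location of the car in turn.
If it is behind door 1 (prior 1/12): the host opened door 1, so this case is ruled out; weight (1/12)·0 = 0.
If it is behind door 2 (prior 1/3): the host has 2 equally likely choices, so probability 1/2; weight (1/3)·(1/2) = 1/6.
If it is behind door 3 (prior 1/6): the host has 3 equally likely choices, so probability 1/3; weight (1/6)·(1/3) = 1/18.
If it is behind door 4 (prior 5/12): the host has 2 equally likely choices, so probability 1/2; weight (5/12)·(1/2) = 5/24.
The weights sum to 31/72.
So P(the car behind door 2 | the host opened door 1) = (1/6) / (31/72) = 12/31.

12/31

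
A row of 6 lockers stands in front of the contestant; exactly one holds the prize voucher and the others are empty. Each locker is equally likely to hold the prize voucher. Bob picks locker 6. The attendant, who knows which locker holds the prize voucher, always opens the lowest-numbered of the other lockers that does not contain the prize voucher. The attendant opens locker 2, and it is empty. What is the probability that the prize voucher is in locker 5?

0

Consider each possible location of the prize voucher in turn.
If it is in locker 1 (prior 1/6): locker 2 is the lowest-numbered option available, probability 1; weight (1/6)·1 = 1/6.
If it is in locker 2 (prior 1/6): the attendant opened locker 2, so this case is ruled out; weight (1/6)·0 = 0.
If it is in any of lockers 3, 4, 5, and 6 (prior 1/6 each): the attendant would have opened locker 1 instead, probability 0; weight (1/6)·0 = 0 each.
The weights sum to 1/6.
So P(the prize voucher in locker 5 | the attendant opened locker 2) = 0 / (1/6) = 0.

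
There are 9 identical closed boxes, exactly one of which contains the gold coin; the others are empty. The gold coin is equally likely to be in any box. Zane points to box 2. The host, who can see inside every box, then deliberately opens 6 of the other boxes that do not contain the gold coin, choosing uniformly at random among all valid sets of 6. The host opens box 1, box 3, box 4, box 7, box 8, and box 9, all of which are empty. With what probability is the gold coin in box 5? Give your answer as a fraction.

4/9

Apply Bayes' rule, conditioning on where the gold coin actually is.
If it is in any of boxes 1, 3, 4, 7, 8, and 9 (prior 1/9 each): that box was opened and seen not to hold the prize — ruled out; weight (1/9)·0 = 0 each.
If it is in box 2 (prior 1/9): the host has 28 equally likely choices, so probability 1/28; weight (1/9)·(1/28) = 1/252.
If it is in either of boxes 5 and 6 (prior 1/9 each): the host has 7 equally likely choices, so probability 1/7; weight (1/9)·(1/7) = 1/63 each.
The weights sum to 1/28.
So P(the gold coin in box 5 | the host opened box 1, box 3, box 4, box 7, box 8, and box 9) = (1/63) / (1/28) = 4/9.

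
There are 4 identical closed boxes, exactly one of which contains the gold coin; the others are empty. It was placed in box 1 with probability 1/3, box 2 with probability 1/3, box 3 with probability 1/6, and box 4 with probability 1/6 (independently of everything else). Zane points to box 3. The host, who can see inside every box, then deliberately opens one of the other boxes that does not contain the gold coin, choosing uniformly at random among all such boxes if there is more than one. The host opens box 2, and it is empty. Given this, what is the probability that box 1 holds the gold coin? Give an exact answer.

Condition on the true location of the gold coin.
If it is in box 1 (prior 1/3): the host has 2 equally likely choices, so probability 1/2; weight (1/3)·(1/2) = 1/6.
If it is in box 2 (prior 1/3): the host opened box 2, so this case is ruled out; weight (1/3)·0 = 0.
If it is in box 3 (prior 1/6): the host has 3 equally likely choices, so probability 1/3; weight (1/6)·(1/3) = 1/18.
If it is in box 4 (prior 1/6): the host has 2 equally likely choices, so probability 1/2; weight (1/6)·(1/2) = 1/12.
The weights sum to 11/36.
So P(the gold coin in box 1 | the host opened box 2) = (1/6) / (11/36) = 6/11.

6/11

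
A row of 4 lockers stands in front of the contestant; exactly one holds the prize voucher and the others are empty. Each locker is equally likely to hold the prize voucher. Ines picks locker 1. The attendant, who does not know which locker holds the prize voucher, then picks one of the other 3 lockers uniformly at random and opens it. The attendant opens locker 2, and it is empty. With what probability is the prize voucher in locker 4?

1/3

Because the attendant chose which locker to open without knowing where the prize voucher is, the choice is independent of the prize location. Learning that locker 2 does not hold the prize voucher simply rules out that one location and leaves the remaining 3 lockers still equally likely by symmetry.
So P(the prize voucher in locker 4) = 1/3.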